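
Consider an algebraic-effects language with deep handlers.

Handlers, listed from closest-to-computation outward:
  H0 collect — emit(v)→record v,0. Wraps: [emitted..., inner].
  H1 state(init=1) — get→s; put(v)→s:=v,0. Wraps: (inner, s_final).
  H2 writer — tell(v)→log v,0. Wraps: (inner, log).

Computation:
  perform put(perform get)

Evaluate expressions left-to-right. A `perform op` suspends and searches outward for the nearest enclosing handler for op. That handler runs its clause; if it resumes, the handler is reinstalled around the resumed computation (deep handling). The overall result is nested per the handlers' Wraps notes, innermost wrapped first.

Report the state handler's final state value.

Evaluation trace:
get @ H1 ⇒ 1
put(1) @ H1 ⇒ s:=1
H0 returns [0]
H1 returns ([0], 1)
H2 returns (([0], 1), ())
= (([0], 1), ())

Answer: 1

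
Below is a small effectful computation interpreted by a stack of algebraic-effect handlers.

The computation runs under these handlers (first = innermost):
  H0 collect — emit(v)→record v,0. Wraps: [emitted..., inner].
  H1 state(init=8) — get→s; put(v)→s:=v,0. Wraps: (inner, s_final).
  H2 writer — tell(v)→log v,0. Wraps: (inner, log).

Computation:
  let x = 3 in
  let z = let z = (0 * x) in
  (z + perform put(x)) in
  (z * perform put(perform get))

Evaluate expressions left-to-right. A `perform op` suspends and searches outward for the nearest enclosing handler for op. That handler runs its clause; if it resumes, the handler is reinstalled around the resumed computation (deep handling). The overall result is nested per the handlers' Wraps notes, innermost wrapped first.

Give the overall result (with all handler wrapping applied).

Step-by-step:
put(3) @ H1 ⇒ s:=3
get @ H1 ⇒ 3
put(3) @ H1 ⇒ s:=3
H0 returns [0]
H1 returns ([0], 3)
H2 returns (([0], 3), ())
= (([0], 3), ())

Answer: (([0], 3), ())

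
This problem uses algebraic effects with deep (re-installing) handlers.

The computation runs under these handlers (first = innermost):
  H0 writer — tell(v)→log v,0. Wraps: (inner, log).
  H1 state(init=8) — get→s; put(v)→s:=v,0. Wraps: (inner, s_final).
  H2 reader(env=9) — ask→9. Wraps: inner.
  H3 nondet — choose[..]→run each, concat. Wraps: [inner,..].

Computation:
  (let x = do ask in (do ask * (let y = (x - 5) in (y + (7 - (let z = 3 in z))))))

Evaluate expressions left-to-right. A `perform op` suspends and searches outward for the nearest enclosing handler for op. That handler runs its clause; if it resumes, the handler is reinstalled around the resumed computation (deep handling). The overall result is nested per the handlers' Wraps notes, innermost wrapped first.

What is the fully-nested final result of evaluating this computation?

Working:
ask @ H2 ⇒ 9
ask @ H2 ⇒ 9
H0 returns (72, ())
H1 returns ((72, ()), 8)
H2 returns ((72, ()), 8)
H3 returns [((72, ()), 8)]
= [((72, ()), 8)]

Answer: [((72, ()), 8)]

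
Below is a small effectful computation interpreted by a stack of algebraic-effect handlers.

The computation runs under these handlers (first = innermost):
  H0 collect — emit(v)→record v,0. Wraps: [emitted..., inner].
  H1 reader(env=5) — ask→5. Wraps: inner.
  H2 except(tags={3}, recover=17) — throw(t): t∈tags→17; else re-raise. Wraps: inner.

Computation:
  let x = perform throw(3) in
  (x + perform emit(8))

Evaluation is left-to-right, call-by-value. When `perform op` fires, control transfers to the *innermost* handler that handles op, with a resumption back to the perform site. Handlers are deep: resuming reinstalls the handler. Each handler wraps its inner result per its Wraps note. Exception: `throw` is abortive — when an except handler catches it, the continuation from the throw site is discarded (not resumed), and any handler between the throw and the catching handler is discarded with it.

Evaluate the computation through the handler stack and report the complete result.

Answer: 17

Evaluation trace:
throw(3) @ H2 caught ⇒ 17
= 17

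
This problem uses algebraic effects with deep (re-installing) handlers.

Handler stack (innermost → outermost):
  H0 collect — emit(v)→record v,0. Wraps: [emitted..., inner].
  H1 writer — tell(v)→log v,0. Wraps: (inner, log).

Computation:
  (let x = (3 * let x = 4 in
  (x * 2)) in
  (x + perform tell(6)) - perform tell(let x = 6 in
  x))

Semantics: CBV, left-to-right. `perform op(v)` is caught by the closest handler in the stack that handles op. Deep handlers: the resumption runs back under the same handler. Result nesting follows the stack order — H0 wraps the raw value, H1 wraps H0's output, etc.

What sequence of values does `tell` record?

Answer: (6, 6)

Step-by-step:
tell(6) @ H1 ⇒ log+=6
tell(6) @ H1 ⇒ log+=6
H0 returns [24]
H1 returns ([24], (6, 6))
= ([24], (6, 6))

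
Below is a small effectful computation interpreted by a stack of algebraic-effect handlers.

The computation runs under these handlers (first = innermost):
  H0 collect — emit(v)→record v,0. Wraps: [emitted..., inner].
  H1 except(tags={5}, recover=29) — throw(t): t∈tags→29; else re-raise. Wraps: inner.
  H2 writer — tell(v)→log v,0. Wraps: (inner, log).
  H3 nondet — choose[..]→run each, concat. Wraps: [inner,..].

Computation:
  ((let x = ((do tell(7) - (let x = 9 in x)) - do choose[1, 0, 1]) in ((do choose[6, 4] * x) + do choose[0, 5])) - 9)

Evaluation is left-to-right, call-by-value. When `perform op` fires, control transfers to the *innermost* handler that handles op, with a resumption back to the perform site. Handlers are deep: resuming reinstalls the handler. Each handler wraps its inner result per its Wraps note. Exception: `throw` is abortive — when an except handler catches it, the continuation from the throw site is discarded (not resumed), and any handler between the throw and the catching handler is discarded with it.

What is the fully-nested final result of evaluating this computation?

Step-by-step:
tell(7) @ H2 ⇒ log+=7
choose[1, 0, 1] @ H3
  branch[0] choose=1:
    choose[6, 4] @ H3
      branch[0] choose=6:
        choose[0, 5] @ H3
          branch[0] choose=0:
            H0 returns [-69]
            H1 returns [-69]
            H2 returns ([-69], (7))
            H3 returns [([-69], (7))]
          branch[1] choose=5:
            H0 returns [-64]
            H1 returns [-64]
            H2 returns ([-64], (7))
            H3 returns [([-64], (7))]
      branch[1] choose=4:
        choose[0, 5] @ H3
          branch[0] choose=0:
            H0 returns [-49]
            H1 returns [-49]
            H2 returns ([-49], (7))
            H3 returns [([-49], (7))]
          branch[1] choose=5:
            H0 returns [-44]
            H1 returns [-44]
            H2 returns ([-44], (7))
            H3 returns [([-44], (7))]
  branch[1] choose=0:
    choose[6, 4] @ H3
      branch[0] choose=6:
        choose[0, 5] @ H3
          branch[0] choose=0:
            H0 returns [-63]
            H1 returns [-63]
            H2 returns ([-63], (7))
            H3 returns [([-63], (7))]
          branch[1] choose=5:
            H0 returns [-58]
            H1 returns [-58]
            H2 returns ([-58], (7))
            H3 returns [([-58], (7))]
      branch[1] choose=4:
        choose[0, 5] @ H3
          branch[0] choose=0:
            H0 returns [-45]
            H1 returns [-45]
            H2 returns ([-45], (7))
            H3 returns [([-45], (7))]
          branch[1] choose=5:
            H0 returns [-40]
            H1 returns [-40]
            H2 returns ([-40], (7))
            H3 returns [([-40], (7))]
  branch[2] choose=1:
    choose[6, 4] @ H3
      branch[0] choose=6:
        choose[0, 5] @ H3
          branch[0] choose=0:
            H0 returns [-69]
            H1 returns [-69]
            H2 returns ([-69], (7))
            H3 returns [([-69], (7))]
          branch[1] choose=5:
            H0 returns [-64]
            H1 returns [-64]
            H2 returns ([-64], (7))
            H3 returns [([-64], (7))]
      branch[1] choose=4:
        choose[0, 5] @ H3
          branch[0] choose=0:
            H0 returns [-49]
            H1 returns [-49]
            H2 returns ([-49], (7))
            H3 returns [([-49], (7))]
          branch[1] choose=5:
            H0 returns [-44]
            H1 returns [-44]
            H2 returns ([-44], (7))
            H3 returns [([-44], (7))]
= [([-69], (7)), ([-64], (7)), ([-49], (7)), ([-44], (7)), ([-63], (7)), ([-58], (7)), ([-45], (7)), ([-40], (7)), ([-69], (7)), ([-64], (7)), ([-49], (7)), ([-44], (7))]

Answer: [([-69], (7)), ([-64], (7)), ([-49], (7)), ([-44], (7)), ([-63], (7)), ([-58], (7)), ([-45], (7)), ([-40], (7)), ([-69], (7)), ([-64], (7)), ([-49], (7)), ([-44], (7))]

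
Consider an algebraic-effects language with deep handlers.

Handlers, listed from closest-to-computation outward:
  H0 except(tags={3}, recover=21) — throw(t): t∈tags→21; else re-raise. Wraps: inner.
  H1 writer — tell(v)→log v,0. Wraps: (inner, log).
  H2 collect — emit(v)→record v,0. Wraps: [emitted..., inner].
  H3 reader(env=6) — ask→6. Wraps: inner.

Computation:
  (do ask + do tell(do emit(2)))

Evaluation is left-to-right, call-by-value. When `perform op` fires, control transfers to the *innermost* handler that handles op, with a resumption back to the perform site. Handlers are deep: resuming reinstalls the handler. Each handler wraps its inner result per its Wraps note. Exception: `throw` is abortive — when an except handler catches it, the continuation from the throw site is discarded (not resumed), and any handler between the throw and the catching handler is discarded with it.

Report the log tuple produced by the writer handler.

Answer: (0)

Working:
ask @ H3 ⇒ 6
emit(2) @ H2 ⇒ out+=2
tell(0) @ H1 ⇒ log+=0
H0 returns 6
H1 returns (6, (0))
H2 returns [2, (6, (0))]
H3 returns [2, (6, (0))]
= [2, (6, (0))]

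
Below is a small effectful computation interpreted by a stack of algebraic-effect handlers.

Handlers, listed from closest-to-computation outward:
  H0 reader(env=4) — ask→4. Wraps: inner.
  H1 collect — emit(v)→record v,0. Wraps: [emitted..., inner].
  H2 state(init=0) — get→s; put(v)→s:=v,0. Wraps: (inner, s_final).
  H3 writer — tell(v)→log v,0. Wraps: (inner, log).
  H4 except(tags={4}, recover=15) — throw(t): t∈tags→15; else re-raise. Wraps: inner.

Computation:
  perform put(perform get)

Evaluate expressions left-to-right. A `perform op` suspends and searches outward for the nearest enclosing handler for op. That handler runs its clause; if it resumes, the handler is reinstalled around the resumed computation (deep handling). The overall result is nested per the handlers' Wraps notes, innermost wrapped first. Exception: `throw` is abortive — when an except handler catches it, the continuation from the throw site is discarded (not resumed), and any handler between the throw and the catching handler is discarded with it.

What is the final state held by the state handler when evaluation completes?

Step-by-step:
get @ H2 ⇒ 0
put(0) @ H2 ⇒ s:=0
H0 returns 0
H1 returns [0]
H2 returns ([0], 0)
H3 returns (([0], 0), ())
H4 returns (([0], 0), ())
= (([0], 0), ())

Answer: 0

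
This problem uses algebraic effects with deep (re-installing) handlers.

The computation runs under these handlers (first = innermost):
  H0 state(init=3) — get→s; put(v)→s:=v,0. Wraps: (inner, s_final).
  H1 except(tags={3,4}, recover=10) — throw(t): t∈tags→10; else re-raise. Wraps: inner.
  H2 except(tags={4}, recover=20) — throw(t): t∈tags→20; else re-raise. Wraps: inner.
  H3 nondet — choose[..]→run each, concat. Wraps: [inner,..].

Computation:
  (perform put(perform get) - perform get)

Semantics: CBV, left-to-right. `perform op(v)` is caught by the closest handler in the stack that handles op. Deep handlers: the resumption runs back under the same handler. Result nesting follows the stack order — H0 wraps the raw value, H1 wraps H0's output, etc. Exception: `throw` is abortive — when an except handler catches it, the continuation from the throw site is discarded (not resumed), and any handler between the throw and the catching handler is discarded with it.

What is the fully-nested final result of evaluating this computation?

Answer: [(-3, 3)]

Step-by-step:
get @ H0 ⇒ 3
put(3) @ H0 ⇒ s:=3
get @ H0 ⇒ 3
H0 returns (-3, 3)
H1 returns (-3, 3)
H2 returns (-3, 3)
H3 returns [(-3, 3)]
= [(-3, 3)]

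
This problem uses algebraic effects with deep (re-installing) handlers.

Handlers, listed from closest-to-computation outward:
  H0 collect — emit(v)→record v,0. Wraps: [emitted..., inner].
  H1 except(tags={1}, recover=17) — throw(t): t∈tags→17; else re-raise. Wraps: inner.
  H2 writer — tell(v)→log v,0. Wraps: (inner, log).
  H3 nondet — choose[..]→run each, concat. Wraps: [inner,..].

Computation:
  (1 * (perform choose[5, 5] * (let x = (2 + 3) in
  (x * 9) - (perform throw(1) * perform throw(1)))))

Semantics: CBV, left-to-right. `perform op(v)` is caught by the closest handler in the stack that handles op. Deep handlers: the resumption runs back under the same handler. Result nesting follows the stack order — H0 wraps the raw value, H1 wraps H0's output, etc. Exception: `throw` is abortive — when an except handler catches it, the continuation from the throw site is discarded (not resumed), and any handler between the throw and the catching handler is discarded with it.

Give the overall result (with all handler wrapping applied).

Answer: [(17, ()), (17, ())]

Step-by-step:
choose[5, 5] @ H3
  branch[0] choose=5:
    throw(1) @ H1 caught ⇒ 17
    H2 returns (17, ())
    H3 returns [(17, ())]
  branch[1] choose=5:
    throw(1) @ H1 caught ⇒ 17
    H2 returns (17, ())
    H3 returns [(17, ())]
= [(17, ()), (17, ())]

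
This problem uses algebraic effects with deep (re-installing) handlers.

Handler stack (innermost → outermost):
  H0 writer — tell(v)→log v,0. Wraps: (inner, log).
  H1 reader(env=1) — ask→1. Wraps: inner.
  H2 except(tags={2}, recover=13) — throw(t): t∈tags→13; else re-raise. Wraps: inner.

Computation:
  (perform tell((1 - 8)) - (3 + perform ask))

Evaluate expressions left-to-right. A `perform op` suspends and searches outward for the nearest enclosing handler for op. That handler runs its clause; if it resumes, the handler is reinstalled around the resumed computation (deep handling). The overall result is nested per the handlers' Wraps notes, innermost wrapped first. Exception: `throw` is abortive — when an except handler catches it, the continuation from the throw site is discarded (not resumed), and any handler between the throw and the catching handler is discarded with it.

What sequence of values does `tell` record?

Answer: (-7)

Evaluation trace:
tell(-7) @ H0 ⇒ log+=-7
ask @ H1 ⇒ 1
H0 returns (-4, (-7))
H1 returns (-4, (-7))
H2 returns (-4, (-7))
= (-4, (-7))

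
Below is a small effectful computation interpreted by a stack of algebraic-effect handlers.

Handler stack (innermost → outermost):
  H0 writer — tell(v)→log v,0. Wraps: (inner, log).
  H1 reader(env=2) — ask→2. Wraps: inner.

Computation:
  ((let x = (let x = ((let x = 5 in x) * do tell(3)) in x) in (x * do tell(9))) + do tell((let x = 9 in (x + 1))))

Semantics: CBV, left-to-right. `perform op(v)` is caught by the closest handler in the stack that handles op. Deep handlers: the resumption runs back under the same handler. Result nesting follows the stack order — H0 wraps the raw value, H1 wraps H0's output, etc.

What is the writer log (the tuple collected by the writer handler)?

Answer: (3, 9, 10)

Evaluation trace:
tell(3) @ H0 ⇒ log+=3
tell(9) @ H0 ⇒ log+=9
tell(10) @ H0 ⇒ log+=10
H0 returns (0, (3, 9, 10))
H1 returns (0, (3, 9, 10))
= (0, (3, 9, 10))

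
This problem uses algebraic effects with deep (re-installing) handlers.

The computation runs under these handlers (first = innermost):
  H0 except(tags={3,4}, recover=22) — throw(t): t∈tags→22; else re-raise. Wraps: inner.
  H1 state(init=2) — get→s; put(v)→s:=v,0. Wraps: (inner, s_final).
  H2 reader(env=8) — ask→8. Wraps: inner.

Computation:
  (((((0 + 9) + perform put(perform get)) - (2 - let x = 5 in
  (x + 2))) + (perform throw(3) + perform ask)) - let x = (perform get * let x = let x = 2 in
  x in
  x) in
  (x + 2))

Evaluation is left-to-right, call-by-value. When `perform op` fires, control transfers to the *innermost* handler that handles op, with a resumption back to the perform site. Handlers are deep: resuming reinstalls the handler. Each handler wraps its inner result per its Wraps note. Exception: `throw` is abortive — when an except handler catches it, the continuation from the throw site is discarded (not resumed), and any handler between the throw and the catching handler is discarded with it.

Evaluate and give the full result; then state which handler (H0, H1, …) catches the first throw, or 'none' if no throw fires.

Evaluation trace:
get @ H1 ⇒ 2
put(2) @ H1 ⇒ s:=2
throw(3) @ H0 caught ⇒ 22
H1 returns (22, 2)
H2 returns (22, 2)
= (22, 2)

Answer: (22, 2) ; first throw caught by: H0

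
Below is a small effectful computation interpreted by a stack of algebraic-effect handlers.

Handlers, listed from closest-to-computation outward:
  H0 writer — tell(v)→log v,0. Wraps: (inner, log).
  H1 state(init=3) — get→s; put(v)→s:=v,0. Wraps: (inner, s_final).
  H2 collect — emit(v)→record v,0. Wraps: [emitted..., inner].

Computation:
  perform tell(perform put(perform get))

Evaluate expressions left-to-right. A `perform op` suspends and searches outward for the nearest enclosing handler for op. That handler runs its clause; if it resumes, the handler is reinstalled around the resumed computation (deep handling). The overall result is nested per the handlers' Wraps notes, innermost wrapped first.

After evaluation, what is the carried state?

Answer: 3

Working:
get @ H1 ⇒ 3
put(3) @ H1 ⇒ s:=3
tell(0) @ H0 ⇒ log+=0
H0 returns (0, (0))
H1 returns ((0, (0)), 3)
H2 returns [((0, (0)), 3)]
= [((0, (0)), 3)]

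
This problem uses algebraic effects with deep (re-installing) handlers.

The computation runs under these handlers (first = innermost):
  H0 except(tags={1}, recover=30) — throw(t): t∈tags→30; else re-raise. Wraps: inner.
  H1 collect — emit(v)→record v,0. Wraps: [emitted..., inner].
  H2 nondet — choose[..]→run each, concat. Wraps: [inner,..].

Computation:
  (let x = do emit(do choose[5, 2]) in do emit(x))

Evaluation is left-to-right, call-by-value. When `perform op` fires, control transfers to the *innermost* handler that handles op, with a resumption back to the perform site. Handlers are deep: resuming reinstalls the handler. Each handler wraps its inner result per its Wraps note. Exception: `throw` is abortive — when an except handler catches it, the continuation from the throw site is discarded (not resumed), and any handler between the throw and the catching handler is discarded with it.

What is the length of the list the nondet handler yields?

Answer: 2

Step-by-step:
choose[5, 2] @ H2
  branch[0] choose=5:
    emit(5) @ H1 ⇒ out+=5
    emit(0) @ H1 ⇒ out+=0
    H0 returns 0
    H1 returns [5, 0, 0]
    H2 returns [[5, 0, 0]]
  branch[1] choose=2:
    emit(2) @ H1 ⇒ out+=2
    emit(0) @ H1 ⇒ out+=0
    H0 returns 0
    H1 returns [2, 0, 0]
    H2 returns [[2, 0, 0]]
= [[5, 0, 0], [2, 0, 0]]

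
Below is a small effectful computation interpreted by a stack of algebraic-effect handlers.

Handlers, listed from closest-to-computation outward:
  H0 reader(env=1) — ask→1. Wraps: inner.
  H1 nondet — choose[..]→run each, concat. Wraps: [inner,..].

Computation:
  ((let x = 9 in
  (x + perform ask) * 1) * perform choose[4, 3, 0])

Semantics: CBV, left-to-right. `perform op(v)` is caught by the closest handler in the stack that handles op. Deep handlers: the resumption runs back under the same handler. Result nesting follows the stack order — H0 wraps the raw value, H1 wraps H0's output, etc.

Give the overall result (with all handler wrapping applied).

Answer: [40, 30, 0]

Working:
ask @ H0 ⇒ 1
choose[4, 3, 0] @ H1
  branch[0] choose=4:
    H0 returns 40
    H1 returns [40]
  branch[1] choose=3:
    H0 returns 30
    H1 returns [30]
  branch[2] choose=0:
    H0 returns 0
    H1 returns [0]
= [40, 30, 0]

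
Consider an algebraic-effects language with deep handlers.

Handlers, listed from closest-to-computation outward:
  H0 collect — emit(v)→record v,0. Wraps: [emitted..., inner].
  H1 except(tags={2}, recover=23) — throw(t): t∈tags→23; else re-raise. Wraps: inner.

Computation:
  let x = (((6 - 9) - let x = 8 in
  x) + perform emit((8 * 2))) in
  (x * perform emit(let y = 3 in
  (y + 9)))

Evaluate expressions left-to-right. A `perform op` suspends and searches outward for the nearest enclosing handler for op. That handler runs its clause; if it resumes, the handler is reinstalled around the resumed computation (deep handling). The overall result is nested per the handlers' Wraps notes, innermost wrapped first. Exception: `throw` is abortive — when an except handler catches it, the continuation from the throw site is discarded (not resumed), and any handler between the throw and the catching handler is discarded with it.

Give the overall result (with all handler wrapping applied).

Evaluation trace:
emit(16) @ H0 ⇒ out+=16
emit(12) @ H0 ⇒ out+=12
H0 returns [16, 12, 0]
H1 returns [16, 12, 0]
= [16, 12, 0]

Answer: [16, 12, 0]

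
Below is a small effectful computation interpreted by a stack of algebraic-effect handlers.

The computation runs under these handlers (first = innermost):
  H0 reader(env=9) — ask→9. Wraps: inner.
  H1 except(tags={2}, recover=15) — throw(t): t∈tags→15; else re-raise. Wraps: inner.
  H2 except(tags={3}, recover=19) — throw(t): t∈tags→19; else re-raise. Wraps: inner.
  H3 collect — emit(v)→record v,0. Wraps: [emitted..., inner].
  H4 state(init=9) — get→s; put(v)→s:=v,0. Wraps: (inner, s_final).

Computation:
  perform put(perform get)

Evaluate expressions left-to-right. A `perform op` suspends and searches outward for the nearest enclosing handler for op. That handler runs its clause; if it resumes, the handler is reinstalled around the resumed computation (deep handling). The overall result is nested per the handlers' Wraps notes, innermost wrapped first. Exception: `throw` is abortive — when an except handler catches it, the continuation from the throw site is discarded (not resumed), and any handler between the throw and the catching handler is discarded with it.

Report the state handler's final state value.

Evaluation trace:
get @ H4 ⇒ 9
put(9) @ H4 ⇒ s:=9
H0 returns 0
H1 returns 0
H2 returns 0
H3 returns [0]
H4 returns ([0], 9)
= ([0], 9)

Answer: 9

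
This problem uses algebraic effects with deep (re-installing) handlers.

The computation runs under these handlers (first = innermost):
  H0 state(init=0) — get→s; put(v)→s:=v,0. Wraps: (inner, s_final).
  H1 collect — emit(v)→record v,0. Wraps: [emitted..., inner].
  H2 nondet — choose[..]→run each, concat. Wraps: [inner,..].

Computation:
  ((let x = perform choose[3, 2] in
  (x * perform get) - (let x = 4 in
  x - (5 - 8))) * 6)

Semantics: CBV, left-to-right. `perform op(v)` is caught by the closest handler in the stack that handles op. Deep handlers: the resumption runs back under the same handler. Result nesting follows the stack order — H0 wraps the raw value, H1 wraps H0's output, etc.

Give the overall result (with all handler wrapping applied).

Answer: [[(-42, 0)], [(-42, 0)]]

Evaluation trace:
choose[3, 2] @ H2
  branch[0] choose=3:
    get @ H0 ⇒ 0
    H0 returns (-42, 0)
    H1 returns [(-42, 0)]
    H2 returns [[(-42, 0)]]
  branch[1] choose=2:
    get @ H0 ⇒ 0
    H0 returns (-42, 0)
    H1 returns [(-42, 0)]
    H2 returns [[(-42, 0)]]
= [[(-42, 0)], [(-42, 0)]]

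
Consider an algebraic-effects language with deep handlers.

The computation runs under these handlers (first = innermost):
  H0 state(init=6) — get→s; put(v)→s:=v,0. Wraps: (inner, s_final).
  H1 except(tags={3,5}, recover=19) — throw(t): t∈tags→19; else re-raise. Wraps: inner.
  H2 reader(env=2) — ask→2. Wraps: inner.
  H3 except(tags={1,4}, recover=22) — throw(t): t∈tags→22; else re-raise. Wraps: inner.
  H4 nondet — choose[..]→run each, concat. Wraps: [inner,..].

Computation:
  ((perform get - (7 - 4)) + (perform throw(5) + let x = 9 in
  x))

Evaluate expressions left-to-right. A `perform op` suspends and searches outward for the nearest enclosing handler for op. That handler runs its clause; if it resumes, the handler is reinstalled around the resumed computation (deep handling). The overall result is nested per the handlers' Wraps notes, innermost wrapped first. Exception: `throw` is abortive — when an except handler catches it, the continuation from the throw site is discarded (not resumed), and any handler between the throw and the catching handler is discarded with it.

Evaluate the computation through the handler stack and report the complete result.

Step-by-step:
get @ H0 ⇒ 6
throw(5) @ H1 caught ⇒ 19
H2 returns 19
H3 returns 19
H4 returns [19]
= [19]

Answer: [19]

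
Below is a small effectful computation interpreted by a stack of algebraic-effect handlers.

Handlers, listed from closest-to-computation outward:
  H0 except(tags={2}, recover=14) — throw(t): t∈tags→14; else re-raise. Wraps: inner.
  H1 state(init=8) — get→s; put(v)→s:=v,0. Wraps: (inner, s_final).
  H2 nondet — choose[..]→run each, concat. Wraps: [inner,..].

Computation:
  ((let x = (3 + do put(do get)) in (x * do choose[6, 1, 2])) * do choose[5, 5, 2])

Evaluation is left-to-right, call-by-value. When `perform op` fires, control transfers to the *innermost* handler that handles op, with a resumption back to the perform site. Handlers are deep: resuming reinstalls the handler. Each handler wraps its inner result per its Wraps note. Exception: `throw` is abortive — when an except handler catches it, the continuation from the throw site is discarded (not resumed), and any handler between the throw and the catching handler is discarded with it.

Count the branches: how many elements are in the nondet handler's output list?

Evaluation trace:
get @ H1 ⇒ 8
put(8) @ H1 ⇒ s:=8
choose[6, 1, 2] @ H2
  branch[0] choose=6:
    choose[5, 5, 2] @ H2
      branch[0] choose=5:
        H0 returns 90
        H1 returns (90, 8)
        H2 returns [(90, 8)]
      branch[1] choose=5:
        H0 returns 90
        H1 returns (90, 8)
        H2 returns [(90, 8)]
      branch[2] choose=2:
        H0 returns 36
        H1 returns (36, 8)
        H2 returns [(36, 8)]
  branch[1] choose=1:
    choose[5, 5, 2] @ H2
      branch[0] choose=5:
        H0 returns 15
        H1 returns (15, 8)
        H2 returns [(15, 8)]
      branch[1] choose=5:
        H0 returns 15
        H1 returns (15, 8)
        H2 returns [(15, 8)]
      branch[2] choose=2:
        H0 returns 6
        H1 returns (6, 8)
        H2 returns [(6, 8)]
  branch[2] choose=2:
    choose[5, 5, 2] @ H2
      branch[0] choose=5:
        H0 returns 30
        H1 returns (30, 8)
        H2 returns [(30, 8)]
      branch[1] choose=5:
        H0 returns 30
        H1 returns (30, 8)
        H2 returns [(30, 8)]
      branch[2] choose=2:
        H0 returns 12
        H1 returns (12, 8)
        H2 returns [(12, 8)]
= [(90, 8), (90, 8), (36, 8), (15, 8), (15, 8), (6, 8), (30, 8), (30, 8), (12, 8)]

Answer: 9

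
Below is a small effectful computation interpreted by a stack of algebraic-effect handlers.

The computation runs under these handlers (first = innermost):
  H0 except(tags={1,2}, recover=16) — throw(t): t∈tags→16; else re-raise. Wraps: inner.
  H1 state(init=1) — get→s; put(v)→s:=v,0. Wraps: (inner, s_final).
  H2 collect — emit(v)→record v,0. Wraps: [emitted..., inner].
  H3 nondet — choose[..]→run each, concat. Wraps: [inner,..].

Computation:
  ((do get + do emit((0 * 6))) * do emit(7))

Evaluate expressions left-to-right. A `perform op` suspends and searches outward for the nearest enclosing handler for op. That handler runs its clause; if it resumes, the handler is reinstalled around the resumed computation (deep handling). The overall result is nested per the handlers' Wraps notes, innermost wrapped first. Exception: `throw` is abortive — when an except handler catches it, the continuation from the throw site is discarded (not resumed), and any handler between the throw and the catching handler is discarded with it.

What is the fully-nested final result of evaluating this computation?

Working:
get @ H1 ⇒ 1
emit(0) @ H2 ⇒ out+=0
emit(7) @ H2 ⇒ out+=7
H0 returns 0
H1 returns (0, 1)
H2 returns [0, 7, (0, 1)]
H3 returns [[0, 7, (0, 1)]]
= [[0, 7, (0, 1)]]

Answer: [[0, 7, (0, 1)]]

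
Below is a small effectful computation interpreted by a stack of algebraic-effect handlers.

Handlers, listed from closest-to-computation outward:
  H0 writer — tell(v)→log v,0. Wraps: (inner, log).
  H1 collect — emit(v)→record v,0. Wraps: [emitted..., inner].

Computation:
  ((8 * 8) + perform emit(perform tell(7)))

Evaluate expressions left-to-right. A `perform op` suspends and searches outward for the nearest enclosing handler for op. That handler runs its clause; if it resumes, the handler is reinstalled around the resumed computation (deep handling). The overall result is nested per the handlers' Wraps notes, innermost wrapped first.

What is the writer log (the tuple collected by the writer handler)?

Step-by-step:
tell(7) @ H0 ⇒ log+=7
emit(0) @ H1 ⇒ out+=0
H0 returns (64, (7))
H1 returns [0, (64, (7))]
= [0, (64, (7))]

Answer: (7)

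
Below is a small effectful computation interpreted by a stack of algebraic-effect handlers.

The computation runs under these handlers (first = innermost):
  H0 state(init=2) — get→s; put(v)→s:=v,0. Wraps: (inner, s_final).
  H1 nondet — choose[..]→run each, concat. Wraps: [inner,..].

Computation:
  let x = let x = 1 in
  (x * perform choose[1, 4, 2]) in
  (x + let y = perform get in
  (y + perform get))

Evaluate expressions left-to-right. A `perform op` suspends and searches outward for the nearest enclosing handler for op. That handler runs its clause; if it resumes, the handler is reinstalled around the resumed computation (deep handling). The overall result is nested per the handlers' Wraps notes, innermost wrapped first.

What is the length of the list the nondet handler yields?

Evaluation trace:
choose[1, 4, 2] @ H1
  branch[0] choose=1:
    get @ H0 ⇒ 2
    get @ H0 ⇒ 2
    H0 returns (5, 2)
    H1 returns [(5, 2)]
  branch[1] choose=4:
    get @ H0 ⇒ 2
    get @ H0 ⇒ 2
    H0 returns (8, 2)
    H1 returns [(8, 2)]
  branch[2] choose=2:
    get @ H0 ⇒ 2
    get @ H0 ⇒ 2
    H0 returns (6, 2)
    H1 returns [(6, 2)]
= [(5, 2), (8, 2), (6, 2)]

Answer: 3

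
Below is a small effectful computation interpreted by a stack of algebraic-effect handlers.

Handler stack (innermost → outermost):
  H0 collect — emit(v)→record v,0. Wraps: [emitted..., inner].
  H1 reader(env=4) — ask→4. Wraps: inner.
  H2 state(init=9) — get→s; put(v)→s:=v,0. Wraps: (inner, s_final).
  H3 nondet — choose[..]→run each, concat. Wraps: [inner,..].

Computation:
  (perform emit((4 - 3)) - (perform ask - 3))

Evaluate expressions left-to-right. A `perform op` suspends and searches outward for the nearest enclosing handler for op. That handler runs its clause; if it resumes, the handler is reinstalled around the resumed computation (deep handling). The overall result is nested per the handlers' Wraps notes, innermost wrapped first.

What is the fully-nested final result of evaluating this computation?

Answer: [([1, -1], 9)]

Evaluation trace:
emit(1) @ H0 ⇒ out+=1
ask @ H1 ⇒ 4
H0 returns [1, -1]
H1 returns [1, -1]
H2 returns ([1, -1], 9)
H3 returns [([1, -1], 9)]
= [([1, -1], 9)]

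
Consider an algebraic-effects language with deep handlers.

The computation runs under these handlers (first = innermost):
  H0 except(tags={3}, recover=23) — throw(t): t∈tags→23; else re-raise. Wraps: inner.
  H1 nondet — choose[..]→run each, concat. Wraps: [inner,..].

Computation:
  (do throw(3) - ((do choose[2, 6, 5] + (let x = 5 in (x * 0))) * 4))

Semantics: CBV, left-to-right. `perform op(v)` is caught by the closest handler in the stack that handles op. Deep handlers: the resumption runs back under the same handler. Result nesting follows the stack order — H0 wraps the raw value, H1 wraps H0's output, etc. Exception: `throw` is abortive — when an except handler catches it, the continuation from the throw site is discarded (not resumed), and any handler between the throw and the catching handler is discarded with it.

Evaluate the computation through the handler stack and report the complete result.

Answer: [23]

Step-by-step:
throw(3) @ H0 caught ⇒ 23
H1 returns [23]
= [23]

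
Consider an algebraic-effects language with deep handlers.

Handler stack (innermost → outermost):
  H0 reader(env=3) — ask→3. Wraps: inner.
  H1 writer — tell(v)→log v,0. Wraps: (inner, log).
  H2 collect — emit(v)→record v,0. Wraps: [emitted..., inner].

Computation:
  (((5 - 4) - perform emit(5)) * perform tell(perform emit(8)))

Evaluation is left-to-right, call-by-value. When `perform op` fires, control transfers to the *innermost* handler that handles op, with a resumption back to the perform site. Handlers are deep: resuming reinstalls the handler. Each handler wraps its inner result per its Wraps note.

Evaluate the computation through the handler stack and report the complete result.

Answer: [5, 8, (0, (0))]

Working:
emit(5) @ H2 ⇒ out+=5
emit(8) @ H2 ⇒ out+=8
tell(0) @ H1 ⇒ log+=0
H0 returns 0
H1 returns (0, (0))
H2 returns [5, 8, (0, (0))]
= [5, 8, (0, (0))]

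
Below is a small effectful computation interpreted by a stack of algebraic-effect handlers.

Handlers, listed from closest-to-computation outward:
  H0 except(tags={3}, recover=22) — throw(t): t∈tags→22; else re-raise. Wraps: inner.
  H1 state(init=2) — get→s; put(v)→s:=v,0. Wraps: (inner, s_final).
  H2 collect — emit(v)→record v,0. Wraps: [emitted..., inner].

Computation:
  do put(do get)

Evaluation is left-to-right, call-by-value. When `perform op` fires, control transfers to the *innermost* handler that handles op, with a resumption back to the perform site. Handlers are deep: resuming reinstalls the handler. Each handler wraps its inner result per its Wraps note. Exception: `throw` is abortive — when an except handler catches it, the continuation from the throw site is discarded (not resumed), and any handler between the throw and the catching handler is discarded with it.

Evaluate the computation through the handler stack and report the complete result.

Step-by-step:
get @ H1 ⇒ 2
put(2) @ H1 ⇒ s:=2
H0 returns 0
H1 returns (0, 2)
H2 returns [(0, 2)]
= [(0, 2)]

Answer: [(0, 2)]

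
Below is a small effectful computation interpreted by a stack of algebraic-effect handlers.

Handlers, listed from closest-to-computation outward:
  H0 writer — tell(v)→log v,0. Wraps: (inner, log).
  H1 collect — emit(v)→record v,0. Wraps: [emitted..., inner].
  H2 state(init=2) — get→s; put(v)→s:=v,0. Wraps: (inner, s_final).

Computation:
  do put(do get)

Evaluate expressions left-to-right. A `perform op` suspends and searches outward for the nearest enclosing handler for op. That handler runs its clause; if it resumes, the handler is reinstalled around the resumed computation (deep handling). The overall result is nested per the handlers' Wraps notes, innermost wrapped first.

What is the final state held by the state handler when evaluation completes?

Working:
get @ H2 ⇒ 2
put(2) @ H2 ⇒ s:=2
H0 returns (0, ())
H1 returns [(0, ())]
H2 returns ([(0, ())], 2)
= ([(0, ())], 2)

Answer: 2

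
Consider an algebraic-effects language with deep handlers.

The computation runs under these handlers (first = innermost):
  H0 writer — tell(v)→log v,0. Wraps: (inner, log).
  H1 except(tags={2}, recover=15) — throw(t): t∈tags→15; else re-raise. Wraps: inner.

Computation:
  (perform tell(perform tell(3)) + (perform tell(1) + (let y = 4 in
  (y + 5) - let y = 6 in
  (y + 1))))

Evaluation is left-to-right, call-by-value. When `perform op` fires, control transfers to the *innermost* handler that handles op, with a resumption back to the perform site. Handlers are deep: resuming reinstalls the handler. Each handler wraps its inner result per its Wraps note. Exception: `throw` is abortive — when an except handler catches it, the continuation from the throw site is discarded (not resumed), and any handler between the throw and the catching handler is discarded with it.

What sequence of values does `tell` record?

Answer: (3, 0, 1)

Evaluation trace:
tell(3) @ H0 ⇒ log+=3
tell(0) @ H0 ⇒ log+=0
tell(1) @ H0 ⇒ log+=1
H0 returns (2, (3, 0, 1))
H1 returns (2, (3, 0, 1))
= (2, (3, 0, 1))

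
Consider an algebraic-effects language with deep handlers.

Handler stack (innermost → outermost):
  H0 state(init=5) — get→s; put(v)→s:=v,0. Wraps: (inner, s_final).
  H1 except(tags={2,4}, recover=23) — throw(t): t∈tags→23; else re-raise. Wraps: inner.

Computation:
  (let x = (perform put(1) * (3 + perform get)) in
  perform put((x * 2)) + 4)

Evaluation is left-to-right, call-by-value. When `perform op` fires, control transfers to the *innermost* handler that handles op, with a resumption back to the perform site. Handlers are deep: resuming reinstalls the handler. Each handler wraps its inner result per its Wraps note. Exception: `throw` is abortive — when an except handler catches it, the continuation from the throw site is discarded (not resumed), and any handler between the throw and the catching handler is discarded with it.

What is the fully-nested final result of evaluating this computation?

Answer: (4, 0)

Step-by-step:
put(1) @ H0 ⇒ s:=1
get @ H0 ⇒ 1
put(0) @ H0 ⇒ s:=0
H0 returns (4, 0)
H1 returns (4, 0)
= (4, 0)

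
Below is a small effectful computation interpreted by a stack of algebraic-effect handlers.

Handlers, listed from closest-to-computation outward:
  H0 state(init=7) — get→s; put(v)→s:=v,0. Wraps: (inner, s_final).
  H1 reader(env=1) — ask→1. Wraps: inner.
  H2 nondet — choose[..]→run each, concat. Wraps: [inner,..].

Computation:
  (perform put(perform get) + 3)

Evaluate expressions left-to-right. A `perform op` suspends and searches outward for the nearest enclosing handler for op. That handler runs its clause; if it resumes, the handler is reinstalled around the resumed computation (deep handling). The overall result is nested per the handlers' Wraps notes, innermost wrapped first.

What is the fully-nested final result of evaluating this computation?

Answer: [(3, 7)]

Evaluation trace:
get @ H0 ⇒ 7
put(7) @ H0 ⇒ s:=7
H0 returns (3, 7)
H1 returns (3, 7)
H2 returns [(3, 7)]
= [(3, 7)]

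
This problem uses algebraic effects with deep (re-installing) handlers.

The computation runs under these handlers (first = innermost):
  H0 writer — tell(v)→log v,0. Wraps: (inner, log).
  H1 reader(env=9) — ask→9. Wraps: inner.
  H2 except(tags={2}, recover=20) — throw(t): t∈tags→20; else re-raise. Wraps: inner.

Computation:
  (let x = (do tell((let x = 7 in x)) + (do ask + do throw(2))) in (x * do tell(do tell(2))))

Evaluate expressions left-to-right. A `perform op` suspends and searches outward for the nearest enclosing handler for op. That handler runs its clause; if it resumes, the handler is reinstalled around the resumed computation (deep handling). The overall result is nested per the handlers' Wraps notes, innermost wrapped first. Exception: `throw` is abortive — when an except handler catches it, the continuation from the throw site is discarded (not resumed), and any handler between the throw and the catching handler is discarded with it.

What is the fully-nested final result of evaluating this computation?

Answer: 20

Working:
tell(7) @ H0 ⇒ log+=7
ask @ H1 ⇒ 9
throw(2) @ H2 caught ⇒ 20
= 20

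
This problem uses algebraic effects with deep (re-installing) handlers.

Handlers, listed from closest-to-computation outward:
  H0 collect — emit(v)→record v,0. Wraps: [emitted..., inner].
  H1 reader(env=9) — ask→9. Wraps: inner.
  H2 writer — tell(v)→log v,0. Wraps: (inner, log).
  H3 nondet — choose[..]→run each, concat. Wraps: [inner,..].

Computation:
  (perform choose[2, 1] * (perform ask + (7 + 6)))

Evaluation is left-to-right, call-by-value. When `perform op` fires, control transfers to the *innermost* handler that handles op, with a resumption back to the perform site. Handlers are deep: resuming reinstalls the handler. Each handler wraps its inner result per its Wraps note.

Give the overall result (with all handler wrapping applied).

Answer: [([44], ()), ([22], ())]

Working:
choose[2, 1] @ H3
  branch[0] choose=2:
    ask @ H1 ⇒ 9
    H0 returns [44]
    H1 returns [44]
    H2 returns ([44], ())
    H3 returns [([44], ())]
  branch[1] choose=1:
    ask @ H1 ⇒ 9
    H0 returns [22]
    H1 returns [22]
    H2 returns ([22], ())
    H3 returns [([22], ())]
= [([44], ()), ([22], ())]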